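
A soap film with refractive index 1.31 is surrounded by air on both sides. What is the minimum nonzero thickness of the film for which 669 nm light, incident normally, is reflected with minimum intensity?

255 nm

Top surface (1.0 → 1.31): reflection off a higher-index medium gives a half-wave phase shift.
Ray reflecting at the bottom interface goes from n = 1.31 toward n = 1.0: no phase shift.
The two reflections differ by half a wavelength.
So the condition for destructive reflection is 2 n t = m λ.
Minimum nonzero at m = 1: t = λ / (2 n) = 669 / (2 × 1.31) = 255 nm.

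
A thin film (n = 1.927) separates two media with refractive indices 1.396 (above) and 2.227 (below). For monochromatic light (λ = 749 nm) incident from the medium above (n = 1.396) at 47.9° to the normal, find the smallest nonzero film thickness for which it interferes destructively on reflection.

115 nm

Top surface (1.396 → 1.927): reflection off a higher-index medium gives a half-wave phase shift.
Ray reflecting at the bottom interface goes from n = 1.927 toward n = 2.227: a half-wave phase shift.
The two reflections carry the same phase change, so no net offset.
With no net inversion, destructive interference in reflection requires 2 n t cos θ_r = (m + ½) λ.
Snell's law: 1.396 sin 47.9° = 1.927 sin θ_r → sin θ_r = 0.538, cos θ_r = 0.843.
Minimum at m = 0: t = λ / (4 n cos θ_r) = 749 / (4 × 1.927 × 0.843) = 115 nm.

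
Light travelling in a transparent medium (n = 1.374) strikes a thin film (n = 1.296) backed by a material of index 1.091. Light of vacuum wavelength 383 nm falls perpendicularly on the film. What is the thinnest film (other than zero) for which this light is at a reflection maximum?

Ray reflecting at the top interface goes from n = 1.374 toward n = 1.296: no phase shift.
Ray reflecting at the bottom interface goes from n = 1.296 toward n = 1.091: no phase shift.
Zero or two π shifts → no net half-wave offset.
So the condition for constructive reflection is 2 n t = m λ.
Minimum nonzero at m = 1: t = λ / (2 n) = 383 / (2 × 1.296) = 148 nm.

148 nm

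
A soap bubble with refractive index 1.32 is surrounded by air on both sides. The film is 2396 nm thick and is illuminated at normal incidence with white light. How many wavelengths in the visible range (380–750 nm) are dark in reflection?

8

Top surface (1.0 → 1.32): reflection off a higher-index medium gives a half-wave phase shift.
At the lower boundary (n = 1.32 to n = 1.0) the reflected ray undergoes no phase shift.
Exactly one π shift → a net half-wave offset.
So the condition for destructive reflection is 2 n t = m λ.
λ = 2 n t / m = 6325 / m nm.
m=8: 791 nm (IR); m=9: 703 nm (visible); m=10: 633 nm (visible); m=11: 575 nm (visible); m=12: 527 nm (visible); m=13: 487 nm (visible); m=14: 452 nm (visible); m=15: 422 nm (visible); m=16: 395 nm (visible); m=17: 372 nm (UV).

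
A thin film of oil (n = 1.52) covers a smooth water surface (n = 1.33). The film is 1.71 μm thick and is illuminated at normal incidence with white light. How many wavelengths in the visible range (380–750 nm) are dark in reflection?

7

At the upper boundary (n = 1.0 to n = 1.52) the reflected ray undergoes a half-wave phase shift.
At the lower boundary (n = 1.52 to n = 1.33) the reflected ray undergoes no phase shift.
The two reflections differ by half a wavelength.
So the condition for destructive reflection is 2 n t = m λ.
λ = 2 n t / m = 5198 / m nm.
m=6: 866 nm (IR); m=7: 743 nm (visible); m=8: 650 nm (visible); m=9: 578 nm (visible); m=10: 520 nm (visible); m=11: 473 nm (visible); m=12: 433 nm (visible); m=13: 400 nm (visible); m=14: 371 nm (UV).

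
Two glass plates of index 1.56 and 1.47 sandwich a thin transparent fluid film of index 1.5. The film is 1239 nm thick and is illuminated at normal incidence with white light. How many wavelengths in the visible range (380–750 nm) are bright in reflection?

5

At the upper boundary (n = 1.56 to n = 1.5) the reflected ray undergoes no phase shift.
Ray reflecting at the bottom interface goes from n = 1.5 toward n = 1.47: no phase shift.
The two reflections carry the same phase change, so no net offset.
With no net inversion, constructive interference in reflection requires 2 n t = m λ.
λ = 2 n t / m = 3717 / m nm.
m=4: 929 nm (IR); m=5: 743 nm (visible); m=6: 620 nm (visible); m=7: 531 nm (visible); m=8: 465 nm (visible); m=9: 413 nm (visible); m=10: 372 nm (UV).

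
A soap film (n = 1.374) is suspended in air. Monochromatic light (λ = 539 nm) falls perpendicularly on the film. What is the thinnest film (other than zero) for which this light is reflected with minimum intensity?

Ray reflecting at the top interface goes from n = 1.0 toward n = 1.374: a half-wave phase shift.
Bottom surface (1.374 → 1.0): reflection off a lower-index medium gives no phase shift.
The two reflections differ by half a wavelength.
With one net inversion, destructive interference in reflection requires 2 n t = m λ.
Minimum nonzero at m = 1: t = λ / (2 n) = 539 / (2 × 1.374) = 196 nm.

196 nm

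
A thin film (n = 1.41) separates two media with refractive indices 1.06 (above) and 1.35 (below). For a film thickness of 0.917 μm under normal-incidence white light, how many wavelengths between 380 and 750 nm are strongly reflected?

Top surface (1.06 → 1.41): reflection off a higher-index medium gives a half-wave phase shift.
At the lower boundary (n = 1.41 to n = 1.35) the reflected ray undergoes no phase shift.
Net: one phase inversion between the two reflected rays.
For bright reflection here: 2 n t = (m + ½) λ.
λ = 2 n t / (m + ½) = 2586 / (m + ½) nm.
m=2: 1034 nm (IR); m=3: 739 nm (visible); m=4: 575 nm (visible); m=5: 470 nm (visible); m=6: 398 nm (visible); m=7: 345 nm (UV).

4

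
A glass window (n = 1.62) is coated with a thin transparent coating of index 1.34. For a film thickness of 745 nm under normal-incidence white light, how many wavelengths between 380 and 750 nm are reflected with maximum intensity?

Ray reflecting at the top interface goes from n = 1.0 toward n = 1.34: a half-wave phase shift.
At the lower boundary (n = 1.34 to n = 1.62) the reflected ray undergoes a half-wave phase shift.
The two reflections carry the same phase change, so no net offset.
With no net inversion, constructive interference in reflection requires 2 n t = m λ.
λ = 2 n t / m = 1997 / m nm.
m=2: 998 nm (IR); m=3: 666 nm (visible); m=4: 499 nm (visible); m=5: 399 nm (visible); m=6: 333 nm (UV).

3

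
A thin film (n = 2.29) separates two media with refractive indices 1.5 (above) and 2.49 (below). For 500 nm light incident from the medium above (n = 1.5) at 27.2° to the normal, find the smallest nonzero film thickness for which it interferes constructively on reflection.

Top surface (1.5 → 2.29): reflection off a higher-index medium gives a half-wave phase shift.
Bottom surface (2.29 → 2.49): reflection off a higher-index medium gives a half-wave phase shift.
Zero or two π shifts → no net half-wave offset.
For maximum reflection here: 2 n t cos θ_r = m λ.
Snell's law: 1.5 sin 27.2° = 2.29 sin θ_r → sin θ_r = 0.299, cos θ_r = 0.954.
Minimum nonzero at m = 1: t = λ / (2 n cos θ_r) = 500 / (2 × 2.29 × 0.954) = 114 nm.

114 nm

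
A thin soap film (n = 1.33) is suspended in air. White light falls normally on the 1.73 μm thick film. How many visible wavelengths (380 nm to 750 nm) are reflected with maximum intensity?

Ray reflecting at the top interface goes from n = 1.0 toward n = 1.33: a half-wave phase shift.
Ray reflecting at the bottom interface goes from n = 1.33 toward n = 1.0: no phase shift.
Exactly one π shift → a net half-wave offset.
For strong reflection here: 2 n t = (m + ½) λ.
λ = 2 n t / (m + ½) = 4602 / (m + ½) nm.
m=5: 837 nm (IR); m=6: 708 nm (visible); m=7: 614 nm (visible); m=8: 541 nm (visible); m=9: 484 nm (visible); m=10: 438 nm (visible); m=11: 400 nm (visible); m=12: 368 nm (UV).

6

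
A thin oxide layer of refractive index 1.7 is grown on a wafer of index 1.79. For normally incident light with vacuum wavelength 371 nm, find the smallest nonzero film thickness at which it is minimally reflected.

54.6 nm

Ray reflecting at the top interface goes from n = 1.0 toward n = 1.7: a half-wave phase shift.
Ray reflecting at the bottom interface goes from n = 1.7 toward n = 1.79: a half-wave phase shift.
The two reflections carry the same phase change, so no net offset.
With no net inversion, destructive interference in reflection requires 2 n t = (m + ½) λ.
Minimum at m = 0: t = λ / (4 n) = 371 / (4 × 1.7) = 54.6 nm.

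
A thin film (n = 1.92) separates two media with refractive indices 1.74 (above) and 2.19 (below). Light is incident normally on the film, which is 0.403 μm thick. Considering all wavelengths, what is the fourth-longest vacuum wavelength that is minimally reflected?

442 nm

Top surface (1.74 → 1.92): reflection off a higher-index medium gives a half-wave phase shift.
Ray reflecting at the bottom interface goes from n = 1.92 toward n = 2.19: a half-wave phase shift.
The two reflections carry the same phase change, so no net offset.
For minimum reflection here: 2 n t = (m + ½) λ.
λ = 2 n t / (m + ½). The fourth-longest wavelength is m = 3: λ = 2 × 1.92 × 403 / 3.50 = 442 nm.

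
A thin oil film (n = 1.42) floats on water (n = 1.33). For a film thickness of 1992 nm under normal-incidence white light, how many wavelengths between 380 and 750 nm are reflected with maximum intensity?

Top surface (1.0 → 1.42): reflection off a higher-index medium gives a half-wave phase shift.
At the lower boundary (n = 1.42 to n = 1.33) the reflected ray undergoes no phase shift.
The two reflections differ by half a wavelength.
For strong reflection here: 2 n t = (m + ½) λ.
λ = 2 n t / (m + ½) = 5657 / (m + ½) nm.
m=7: 754 nm (IR); m=8: 666 nm (visible); m=9: 596 nm (visible); m=10: 539 nm (visible); m=11: 492 nm (visible); m=12: 453 nm (visible); m=13: 419 nm (visible); m=14: 390 nm (visible); m=15: 365 nm (UV).

7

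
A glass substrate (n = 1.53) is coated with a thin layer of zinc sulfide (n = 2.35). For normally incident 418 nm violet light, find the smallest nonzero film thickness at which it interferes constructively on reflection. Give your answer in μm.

Ray reflecting at the top interface goes from n = 1.0 toward n = 2.35: a half-wave phase shift.
Ray reflecting at the bottom interface goes from n = 2.35 toward n = 1.53: no phase shift.
Net: one phase inversion between the two reflected rays.
So the condition for constructive reflection is 2 n t = (m + ½) λ.
Minimum at m = 0: t = λ / (4 n) = 418 / (4 × 2.35) = 44.5 nm.

0.0445 μm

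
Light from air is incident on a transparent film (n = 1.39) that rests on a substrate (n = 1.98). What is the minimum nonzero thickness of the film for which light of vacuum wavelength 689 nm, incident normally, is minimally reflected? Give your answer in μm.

At the upper boundary (n = 1.0 to n = 1.39) the reflected ray undergoes a half-wave phase shift.
Ray reflecting at the bottom interface goes from n = 1.39 toward n = 1.98: a half-wave phase shift.
The two reflections carry the same phase change, so no net offset.
For dark reflection here: 2 n t = (m + ½) λ.
Minimum at m = 0: t = λ / (4 n) = 689 / (4 × 1.39) = 124 nm.

0.124 μm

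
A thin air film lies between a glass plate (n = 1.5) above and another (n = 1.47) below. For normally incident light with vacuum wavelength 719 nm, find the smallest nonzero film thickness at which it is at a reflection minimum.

360 nm

Ray reflecting at the top interface goes from n = 1.5 toward n = 1.0: no phase shift.
At the lower boundary (n = 1.0 to n = 1.47) the reflected ray undergoes a half-wave phase shift.
Exactly one π shift → a net half-wave offset.
With one net inversion, destructive interference in reflection requires 2 n t = m λ.
Minimum nonzero at m = 1: t = λ / (2 n) = 719 / (2 × 1.0) = 360 nm.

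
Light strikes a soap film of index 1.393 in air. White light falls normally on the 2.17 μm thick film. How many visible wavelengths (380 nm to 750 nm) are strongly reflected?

Ray reflecting at the top interface goes from n = 1.0 toward n = 1.393: a half-wave phase shift.
Bottom surface (1.393 → 1.0): reflection off a lower-index medium gives no phase shift.
The two reflections differ by half a wavelength.
So the condition for constructive reflection is 2 n t = (m + ½) λ.
λ = 2 n t / (m + ½) = 6046 / (m + ½) nm.
m=7: 806 nm (IR); m=8: 711 nm (visible); m=9: 636 nm (visible); m=10: 576 nm (visible); m=11: 526 nm (visible); m=12: 484 nm (visible); m=13: 448 nm (visible); m=14: 417 nm (visible); m=15: 390 nm (visible); m=16: 366 nm (UV).

8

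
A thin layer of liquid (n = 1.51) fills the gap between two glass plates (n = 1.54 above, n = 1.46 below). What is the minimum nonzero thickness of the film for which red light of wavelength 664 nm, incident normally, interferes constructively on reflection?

220 nm

Ray reflecting at the top interface goes from n = 1.54 toward n = 1.51: no phase shift.
Bottom surface (1.51 → 1.46): reflection off a lower-index medium gives no phase shift.
Zero or two π shifts → no net half-wave offset.
So the condition for constructive reflection is 2 n t = m λ.
Minimum nonzero at m = 1: t = λ / (2 n) = 664 / (2 × 1.51) = 220 nm.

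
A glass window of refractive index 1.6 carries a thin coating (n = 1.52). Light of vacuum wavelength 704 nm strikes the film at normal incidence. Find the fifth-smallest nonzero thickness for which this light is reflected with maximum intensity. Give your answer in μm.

Ray reflecting at the top interface goes from n = 1.0 toward n = 1.52: a half-wave phase shift.
Bottom surface (1.52 → 1.6): reflection off a higher-index medium gives a half-wave phase shift.
Zero or two π shifts → no net half-wave offset.
So the condition for constructive reflection is 2 n t = m λ.
The fifth-smallest nonzero thickness corresponds to m = 5: t = m λ / (2 n) = 5.00 × 704 / (2 × 1.52) = 1158 nm.

1.16 μm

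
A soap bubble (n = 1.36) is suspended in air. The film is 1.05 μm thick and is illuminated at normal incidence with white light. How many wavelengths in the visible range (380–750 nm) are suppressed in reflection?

At the upper boundary (n = 1.0 to n = 1.36) the reflected ray undergoes a half-wave phase shift.
At the lower boundary (n = 1.36 to n = 1.0) the reflected ray undergoes no phase shift.
The two reflections differ by half a wavelength.
For minimum reflection here: 2 n t = m λ.
λ = 2 n t / m = 2856 / m nm.
m=3: 952 nm (IR); m=4: 714 nm (visible); m=5: 571 nm (visible); m=6: 476 nm (visible); m=7: 408 nm (visible); m=8: 357 nm (UV).

4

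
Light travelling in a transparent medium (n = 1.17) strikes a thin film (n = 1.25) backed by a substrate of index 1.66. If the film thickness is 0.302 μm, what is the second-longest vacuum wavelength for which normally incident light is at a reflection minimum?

At the upper boundary (n = 1.17 to n = 1.25) the reflected ray undergoes a half-wave phase shift.
At the lower boundary (n = 1.25 to n = 1.66) the reflected ray undergoes a half-wave phase shift.
Net: no relative phase inversion (both shifts match).
For dark reflection here: 2 n t = (m + ½) λ.
λ = 2 n t / (m + ½). The second-longest wavelength is m = 1: λ = 2 × 1.25 × 302 / 1.50 = 503 nm.

503 nm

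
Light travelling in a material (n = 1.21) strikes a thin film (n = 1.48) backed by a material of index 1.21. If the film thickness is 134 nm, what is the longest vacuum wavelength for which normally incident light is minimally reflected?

397 nm

Top surface (1.21 → 1.48): reflection off a higher-index medium gives a half-wave phase shift.
At the lower boundary (n = 1.48 to n = 1.21) the reflected ray undergoes no phase shift.
Exactly one π shift → a net half-wave offset.
With one net inversion, destructive interference in reflection requires 2 n t = m λ.
λ = 2 n t / m. The longest wavelength is m = 1: λ = 2 × 1.48 × 134 / 1.00 = 397 nm.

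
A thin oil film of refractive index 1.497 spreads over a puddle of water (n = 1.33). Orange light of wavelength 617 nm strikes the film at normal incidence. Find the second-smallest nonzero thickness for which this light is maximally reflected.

309 nm

At the upper boundary (n = 1.0 to n = 1.497) the reflected ray undergoes a half-wave phase shift.
Bottom surface (1.497 → 1.33): reflection off a lower-index medium gives no phase shift.
Net: one phase inversion between the two reflected rays.
So the condition for constructive reflection is 2 n t = (m + ½) λ.
The second-smallest nonzero thickness corresponds to m = 1: t = (m + ½) λ / (2 n) = 1.50 × 617 / (2 × 1.497) = 309 nm.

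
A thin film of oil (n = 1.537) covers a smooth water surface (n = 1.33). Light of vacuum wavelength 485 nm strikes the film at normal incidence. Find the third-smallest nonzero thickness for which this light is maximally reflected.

394 nm

Ray reflecting at the top interface goes from n = 1.0 toward n = 1.537: a half-wave phase shift.
At the lower boundary (n = 1.537 to n = 1.33) the reflected ray undergoes no phase shift.
The two reflections differ by half a wavelength.
For maximum reflection here: 2 n t = (m + ½) λ.
The third-smallest nonzero thickness corresponds to m = 2: t = (m + ½) λ / (2 n) = 2.50 × 485 / (2 × 1.537) = 394 nm.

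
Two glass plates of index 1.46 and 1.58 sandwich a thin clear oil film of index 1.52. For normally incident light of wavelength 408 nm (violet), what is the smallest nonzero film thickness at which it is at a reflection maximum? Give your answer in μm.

At the upper boundary (n = 1.46 to n = 1.52) the reflected ray undergoes a half-wave phase shift.
Ray reflecting at the bottom interface goes from n = 1.52 toward n = 1.58: a half-wave phase shift.
The two reflections carry the same phase change, so no net offset.
So the condition for constructive reflection is 2 n t = m λ.
The smallest nonzero thickness corresponds to m = 1: t = m λ / (2 n) = 1.00 × 408 / (2 × 1.52) = 134 nm.

0.134 μm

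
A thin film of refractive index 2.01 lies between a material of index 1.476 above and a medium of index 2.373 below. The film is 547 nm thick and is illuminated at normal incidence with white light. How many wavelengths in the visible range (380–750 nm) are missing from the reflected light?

3

Ray reflecting at the top interface goes from n = 1.476 toward n = 2.01: a half-wave phase shift.
Bottom surface (2.01 → 2.373): reflection off a higher-index medium gives a half-wave phase shift.
Net: no relative phase inversion (both shifts match).
With no net inversion, destructive interference in reflection requires 2 n t = (m + ½) λ.
λ = 2 n t / (m + ½) = 2199 / (m + ½) nm.
m=2: 880 nm (IR); m=3: 628 nm (visible); m=4: 489 nm (visible); m=5: 400 nm (visible); m=6: 338 nm (UV).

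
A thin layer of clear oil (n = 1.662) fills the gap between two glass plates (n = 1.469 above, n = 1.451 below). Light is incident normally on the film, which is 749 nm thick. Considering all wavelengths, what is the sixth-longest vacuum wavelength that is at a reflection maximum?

453 nm

Top surface (1.469 → 1.662): reflection off a higher-index medium gives a half-wave phase shift.
Bottom surface (1.662 → 1.451): reflection off a lower-index medium gives no phase shift.
Exactly one π shift → a net half-wave offset.
For strong reflection here: 2 n t = (m + ½) λ.
λ = 2 n t / (m + ½). The sixth-longest wavelength is m = 5: λ = 2 × 1.662 × 749 / 5.50 = 453 nm.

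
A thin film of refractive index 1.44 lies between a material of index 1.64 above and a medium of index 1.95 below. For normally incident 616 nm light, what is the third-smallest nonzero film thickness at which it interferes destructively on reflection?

At the upper boundary (n = 1.64 to n = 1.44) the reflected ray undergoes no phase shift.
At the lower boundary (n = 1.44 to n = 1.95) the reflected ray undergoes a half-wave phase shift.
Exactly one π shift → a net half-wave offset.
With one net inversion, destructive interference in reflection requires 2 n t = m λ.
The third-smallest nonzero thickness corresponds to m = 3: t = m λ / (2 n) = 3.00 × 616 / (2 × 1.44) = 642 nm.

642 nm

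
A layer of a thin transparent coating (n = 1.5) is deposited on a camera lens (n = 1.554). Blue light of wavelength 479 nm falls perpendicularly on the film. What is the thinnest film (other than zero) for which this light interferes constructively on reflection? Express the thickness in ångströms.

Ray reflecting at the top interface goes from n = 1.0 toward n = 1.5: a half-wave phase shift.
At the lower boundary (n = 1.5 to n = 1.554) the reflected ray undergoes a half-wave phase shift.
Zero or two π shifts → no net half-wave offset.
For bright reflection here: 2 n t = m λ.
Minimum nonzero at m = 1: t = λ / (2 n) = 479 / (2 × 1.5) = 160 nm.

1597 Å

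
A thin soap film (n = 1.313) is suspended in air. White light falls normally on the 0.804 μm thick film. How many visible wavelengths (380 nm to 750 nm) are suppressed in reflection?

At the upper boundary (n = 1.0 to n = 1.313) the reflected ray undergoes a half-wave phase shift.
At the lower boundary (n = 1.313 to n = 1.0) the reflected ray undergoes no phase shift.
Net: one phase inversion between the two reflected rays.
With one net inversion, destructive interference in reflection requires 2 n t = m λ.
λ = 2 n t / m = 2111 / m nm.
m=2: 1056 nm (IR); m=3: 704 nm (visible); m=4: 528 nm (visible); m=5: 422 nm (visible); m=6: 352 nm (UV).

3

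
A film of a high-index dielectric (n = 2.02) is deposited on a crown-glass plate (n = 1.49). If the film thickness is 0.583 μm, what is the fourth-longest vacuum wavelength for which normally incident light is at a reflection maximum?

673 nm

Ray reflecting at the top interface goes from n = 1.0 toward n = 2.02: a half-wave phase shift.
Ray reflecting at the bottom interface goes from n = 2.02 toward n = 1.49: no phase shift.
The two reflections differ by half a wavelength.
With one net inversion, constructive interference in reflection requires 2 n t = (m + ½) λ.
λ = 2 n t / (m + ½). The fourth-longest wavelength is m = 3: λ = 2 × 2.02 × 583 / 3.50 = 673 nm.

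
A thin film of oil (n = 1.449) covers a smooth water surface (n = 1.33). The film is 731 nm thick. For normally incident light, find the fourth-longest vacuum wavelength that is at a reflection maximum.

Top surface (1.0 → 1.449): reflection off a higher-index medium gives a half-wave phase shift.
At the lower boundary (n = 1.449 to n = 1.33) the reflected ray undergoes no phase shift.
Exactly one π shift → a net half-wave offset.
So the condition for constructive reflection is 2 n t = (m + ½) λ.
λ = 2 n t / (m + ½). The fourth-longest wavelength is m = 3: λ = 2 × 1.449 × 731 / 3.50 = 605 nm.

605 nm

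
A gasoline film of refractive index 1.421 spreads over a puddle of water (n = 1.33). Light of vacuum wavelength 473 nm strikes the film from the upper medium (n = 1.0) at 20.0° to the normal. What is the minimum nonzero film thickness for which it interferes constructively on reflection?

Top surface (1.0 → 1.421): reflection off a higher-index medium gives a half-wave phase shift.
Ray reflecting at the bottom interface goes from n = 1.421 toward n = 1.33: no phase shift.
The two reflections differ by half a wavelength.
For bright reflection here: 2 n t cos θ_r = (m + ½) λ.
Snell's law: 1.0 sin 20.0° = 1.421 sin θ_r → sin θ_r = 0.241, cos θ_r = 0.971.
Minimum at m = 0: t = λ / (4 n cos θ_r) = 473 / (4 × 1.421 × 0.971) = 85.7 nm.

85.7 nm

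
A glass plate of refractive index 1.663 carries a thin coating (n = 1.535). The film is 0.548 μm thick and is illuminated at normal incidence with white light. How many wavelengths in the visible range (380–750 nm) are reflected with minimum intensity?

Ray reflecting at the top interface goes from n = 1.0 toward n = 1.535: a half-wave phase shift.
At the lower boundary (n = 1.535 to n = 1.663) the reflected ray undergoes a half-wave phase shift.
Net: no relative phase inversion (both shifts match).
With no net inversion, destructive interference in reflection requires 2 n t = (m + ½) λ.
λ = 2 n t / (m + ½) = 1682 / (m + ½) nm.
m=1: 1122 nm (IR); m=2: 673 nm (visible); m=3: 481 nm (visible); m=4: 374 nm (UV).

2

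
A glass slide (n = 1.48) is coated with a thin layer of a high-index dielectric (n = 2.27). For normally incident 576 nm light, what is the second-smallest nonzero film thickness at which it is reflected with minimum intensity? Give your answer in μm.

At the upper boundary (n = 1.0 to n = 2.27) the reflected ray undergoes a half-wave phase shift.
Bottom surface (2.27 → 1.48): reflection off a lower-index medium gives no phase shift.
Net: one phase inversion between the two reflected rays.
With one net inversion, destructive interference in reflection requires 2 n t = m λ.
The second-smallest nonzero thickness corresponds to m = 2: t = m λ / (2 n) = 2.00 × 576 / (2 × 2.27) = 254 nm.

0.254 μm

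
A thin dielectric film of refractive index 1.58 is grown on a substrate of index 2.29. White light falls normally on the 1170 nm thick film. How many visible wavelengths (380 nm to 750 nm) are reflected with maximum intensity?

5

Top surface (1.0 → 1.58): reflection off a higher-index medium gives a half-wave phase shift.
Bottom surface (1.58 → 2.29): reflection off a higher-index medium gives a half-wave phase shift.
The two reflections carry the same phase change, so no net offset.
So the condition for constructive reflection is 2 n t = m λ.
λ = 2 n t / m = 3697 / m nm.
m=4: 924 nm (IR); m=5: 739 nm (visible); m=6: 616 nm (visible); m=7: 528 nm (visible); m=8: 462 nm (visible); m=9: 411 nm (visible); m=10: 370 nm (UV).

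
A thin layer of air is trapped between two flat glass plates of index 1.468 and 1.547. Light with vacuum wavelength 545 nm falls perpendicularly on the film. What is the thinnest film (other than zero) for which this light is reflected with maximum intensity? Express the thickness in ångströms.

1363 Å

Top surface (1.468 → 1.0): reflection off a lower-index medium gives no phase shift.
Bottom surface (1.0 → 1.547): reflection off a higher-index medium gives a half-wave phase shift.
Exactly one π shift → a net half-wave offset.
With one net inversion, constructive interference in reflection requires 2 n t = (m + ½) λ.
Minimum at m = 0: t = λ / (4 n) = 545 / (4 × 1.0) = 136 nm.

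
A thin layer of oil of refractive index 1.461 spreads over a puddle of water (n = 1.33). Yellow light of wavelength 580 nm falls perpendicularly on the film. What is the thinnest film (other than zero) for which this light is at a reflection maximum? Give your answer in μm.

0.0992 μm

Top surface (1.0 → 1.461): reflection off a higher-index medium gives a half-wave phase shift.
Ray reflecting at the bottom interface goes from n = 1.461 toward n = 1.33: no phase shift.
The two reflections differ by half a wavelength.
With one net inversion, constructive interference in reflection requires 2 n t = (m + ½) λ.
Minimum at m = 0: t = λ / (4 n) = 580 / (4 × 1.461) = 99.2 nm.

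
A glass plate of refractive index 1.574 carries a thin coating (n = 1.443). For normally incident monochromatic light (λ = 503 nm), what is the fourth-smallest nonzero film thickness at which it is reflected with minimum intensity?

610 nm

Ray reflecting at the top interface goes from n = 1.0 toward n = 1.443: a half-wave phase shift.
Bottom surface (1.443 → 1.574): reflection off a higher-index medium gives a half-wave phase shift.
The two reflections carry the same phase change, so no net offset.
So the condition for destructive reflection is 2 n t = (m + ½) λ.
The fourth-smallest nonzero thickness corresponds to m = 3: t = (m + ½) λ / (2 n) = 3.50 × 503 / (2 × 1.443) = 610 nm.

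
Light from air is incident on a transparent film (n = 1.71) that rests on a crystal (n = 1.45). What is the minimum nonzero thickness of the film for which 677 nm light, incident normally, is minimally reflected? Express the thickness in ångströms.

1980 Å

At the upper boundary (n = 1.0 to n = 1.71) the reflected ray undergoes a half-wave phase shift.
At the lower boundary (n = 1.71 to n = 1.45) the reflected ray undergoes no phase shift.
The two reflections differ by half a wavelength.
For weak reflection here: 2 n t = m λ.
Minimum nonzero at m = 1: t = λ / (2 n) = 677 / (2 × 1.71) = 198 nm.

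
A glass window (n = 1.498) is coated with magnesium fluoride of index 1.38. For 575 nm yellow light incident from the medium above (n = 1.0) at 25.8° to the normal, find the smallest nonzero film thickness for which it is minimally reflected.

110 nm

Ray reflecting at the top interface goes from n = 1.0 toward n = 1.38: a half-wave phase shift.
Bottom surface (1.38 → 1.498): reflection off a higher-index medium gives a half-wave phase shift.
The two reflections carry the same phase change, so no net offset.
With no net inversion, destructive interference in reflection requires 2 n t cos θ_r = (m + ½) λ.
Snell's law: 1.0 sin 25.8° = 1.38 sin θ_r → sin θ_r = 0.315, cos θ_r = 0.949.
Minimum at m = 0: t = λ / (4 n cos θ_r) = 575 / (4 × 1.38 × 0.949) = 110 nm.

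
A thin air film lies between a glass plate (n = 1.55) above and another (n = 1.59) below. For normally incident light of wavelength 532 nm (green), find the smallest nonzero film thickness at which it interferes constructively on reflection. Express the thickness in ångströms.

1330 Å

At the upper boundary (n = 1.55 to n = 1.0) the reflected ray undergoes no phase shift.
Ray reflecting at the bottom interface goes from n = 1.0 toward n = 1.59: a half-wave phase shift.
Net: one phase inversion between the two reflected rays.
So the condition for constructive reflection is 2 n t = (m + ½) λ.
Minimum at m = 0: t = λ / (4 n) = 532 / (4 × 1.0) = 133 nm.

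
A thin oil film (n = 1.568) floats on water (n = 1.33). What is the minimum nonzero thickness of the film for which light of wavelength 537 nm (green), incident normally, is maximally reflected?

Ray reflecting at the top interface goes from n = 1.0 toward n = 1.568: a half-wave phase shift.
Bottom surface (1.568 → 1.33): reflection off a lower-index medium gives no phase shift.
Net: one phase inversion between the two reflected rays.
So the condition for constructive reflection is 2 n t = (m + ½) λ.
Minimum at m = 0: t = λ / (4 n) = 537 / (4 × 1.568) = 85.6 nm.

85.6 nm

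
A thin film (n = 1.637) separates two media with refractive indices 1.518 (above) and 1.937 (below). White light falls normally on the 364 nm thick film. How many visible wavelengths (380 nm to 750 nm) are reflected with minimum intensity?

1

Top surface (1.518 → 1.637): reflection off a higher-index medium gives a half-wave phase shift.
At the lower boundary (n = 1.637 to n = 1.937) the reflected ray undergoes a half-wave phase shift.
Zero or two π shifts → no net half-wave offset.
With no net inversion, destructive interference in reflection requires 2 n t = (m + ½) λ.
λ = 2 n t / (m + ½) = 1192 / (m + ½) nm.
m=1: 794 nm (IR); m=2: 477 nm (visible); m=3: 340 nm (UV).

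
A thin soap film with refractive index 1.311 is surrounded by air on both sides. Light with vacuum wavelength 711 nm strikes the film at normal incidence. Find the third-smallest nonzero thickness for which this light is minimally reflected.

At the upper boundary (n = 1.0 to n = 1.311) the reflected ray undergoes a half-wave phase shift.
At the lower boundary (n = 1.311 to n = 1.0) the reflected ray undergoes no phase shift.
Exactly one π shift → a net half-wave offset.
For dark reflection here: 2 n t = m λ.
The third-smallest nonzero thickness corresponds to m = 3: t = m λ / (2 n) = 3.00 × 711 / (2 × 1.311) = 814 nm.

814 nm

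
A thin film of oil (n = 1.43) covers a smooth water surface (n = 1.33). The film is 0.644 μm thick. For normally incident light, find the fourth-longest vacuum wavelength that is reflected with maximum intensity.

Ray reflecting at the top interface goes from n = 1.0 toward n = 1.43: a half-wave phase shift.
Ray reflecting at the bottom interface goes from n = 1.43 toward n = 1.33: no phase shift.
Exactly one π shift → a net half-wave offset.
So the condition for constructive reflection is 2 n t = (m + ½) λ.
λ = 2 n t / (m + ½). The fourth-longest wavelength is m = 3: λ = 2 × 1.43 × 644 / 3.50 = 526 nm.

526 nm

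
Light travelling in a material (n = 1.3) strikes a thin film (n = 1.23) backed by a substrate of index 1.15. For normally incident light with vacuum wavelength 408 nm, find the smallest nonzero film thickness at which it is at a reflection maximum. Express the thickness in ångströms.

1659 Å

Top surface (1.3 → 1.23): reflection off a lower-index medium gives no phase shift.
Bottom surface (1.23 → 1.15): reflection off a lower-index medium gives no phase shift.
Net: no relative phase inversion (both shifts match).
For strong reflection here: 2 n t = m λ.
Minimum nonzero at m = 1: t = λ / (2 n) = 408 / (2 × 1.23) = 166 nm.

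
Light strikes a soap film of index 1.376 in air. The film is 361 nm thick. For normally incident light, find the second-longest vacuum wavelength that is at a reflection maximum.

662 nm

At the upper boundary (n = 1.0 to n = 1.376) the reflected ray undergoes a half-wave phase shift.
Bottom surface (1.376 → 1.0): reflection off a lower-index medium gives no phase shift.
Net: one phase inversion between the two reflected rays.
So the condition for constructive reflection is 2 n t = (m + ½) λ.
λ = 2 n t / (m + ½). The second-longest wavelength is m = 1: λ = 2 × 1.376 × 361 / 1.50 = 662 nm.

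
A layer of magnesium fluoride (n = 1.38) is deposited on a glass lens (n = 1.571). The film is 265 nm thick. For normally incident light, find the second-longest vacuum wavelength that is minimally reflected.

488 nm

Top surface (1.0 → 1.38): reflection off a higher-index medium gives a half-wave phase shift.
Ray reflecting at the bottom interface goes from n = 1.38 toward n = 1.571: a half-wave phase shift.
The two reflections carry the same phase change, so no net offset.
So the condition for destructive reflection is 2 n t = (m + ½) λ.
λ = 2 n t / (m + ½). The second-longest wavelength is m = 1: λ = 2 × 1.38 × 265 / 1.50 = 488 nm.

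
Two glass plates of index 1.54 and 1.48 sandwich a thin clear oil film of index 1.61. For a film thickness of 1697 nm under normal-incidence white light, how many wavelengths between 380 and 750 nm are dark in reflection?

7

At the upper boundary (n = 1.54 to n = 1.61) the reflected ray undergoes a half-wave phase shift.
Bottom surface (1.61 → 1.48): reflection off a lower-index medium gives no phase shift.
The two reflections differ by half a wavelength.
With one net inversion, destructive interference in reflection requires 2 n t = m λ.
λ = 2 n t / m = 5464 / m nm.
m=7: 781 nm (IR); m=8: 683 nm (visible); m=9: 607 nm (visible); m=10: 546 nm (visible); m=11: 497 nm (visible); m=12: 455 nm (visible); m=13: 420 nm (visible); m=14: 390 nm (visible); m=15: 364 nm (UV).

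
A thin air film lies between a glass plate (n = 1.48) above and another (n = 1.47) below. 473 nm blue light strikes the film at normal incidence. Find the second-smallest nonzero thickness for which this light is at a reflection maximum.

355 nm

Top surface (1.48 → 1.0): reflection off a lower-index medium gives no phase shift.
At the lower boundary (n = 1.0 to n = 1.47) the reflected ray undergoes a half-wave phase shift.
The two reflections differ by half a wavelength.
With one net inversion, constructive interference in reflection requires 2 n t = (m + ½) λ.
The second-smallest nonzero thickness corresponds to m = 1: t = (m + ½) λ / (2 n) = 1.50 × 473 / (2 × 1.0) = 355 nm.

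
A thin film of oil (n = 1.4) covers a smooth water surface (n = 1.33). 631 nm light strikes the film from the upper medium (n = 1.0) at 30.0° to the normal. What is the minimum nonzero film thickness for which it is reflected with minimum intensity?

Ray reflecting at the top interface goes from n = 1.0 toward n = 1.4: a half-wave phase shift.
At the lower boundary (n = 1.4 to n = 1.33) the reflected ray undergoes no phase shift.
The two reflections differ by half a wavelength.
So the condition for destructive reflection is 2 n t cos θ_r = m λ.
Snell's law: 1.0 sin 30.0° = 1.4 sin θ_r → sin θ_r = 0.357, cos θ_r = 0.934.
Minimum nonzero at m = 1: t = λ / (2 n cos θ_r) = 631 / (2 × 1.4 × 0.934) = 241 nm.

241 nm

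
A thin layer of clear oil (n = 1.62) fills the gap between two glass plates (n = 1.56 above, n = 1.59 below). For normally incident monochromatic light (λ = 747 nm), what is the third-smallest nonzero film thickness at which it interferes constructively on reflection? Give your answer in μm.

At the upper boundary (n = 1.56 to n = 1.62) the reflected ray undergoes a half-wave phase shift.
Ray reflecting at the bottom interface goes from n = 1.62 toward n = 1.59: no phase shift.
Exactly one π shift → a net half-wave offset.
For maximum reflection here: 2 n t = (m + ½) λ.
The third-smallest nonzero thickness corresponds to m = 2: t = (m + ½) λ / (2 n) = 2.50 × 747 / (2 × 1.62) = 576 nm.

0.576 μm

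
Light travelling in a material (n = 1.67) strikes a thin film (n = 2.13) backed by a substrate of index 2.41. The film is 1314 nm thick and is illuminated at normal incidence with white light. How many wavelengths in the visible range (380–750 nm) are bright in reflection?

Top surface (1.67 → 2.13): reflection off a higher-index medium gives a half-wave phase shift.
Ray reflecting at the bottom interface goes from n = 2.13 toward n = 2.41: a half-wave phase shift.
Zero or two π shifts → no net half-wave offset.
With no net inversion, constructive interference in reflection requires 2 n t = m λ.
λ = 2 n t / m = 5598 / m nm.
m=7: 800 nm (IR); m=8: 700 nm (visible); m=9: 622 nm (visible); m=10: 560 nm (visible); m=11: 509 nm (visible); m=12: 466 nm (visible); m=13: 431 nm (visible); m=14: 400 nm (visible); m=15: 373 nm (UV).

7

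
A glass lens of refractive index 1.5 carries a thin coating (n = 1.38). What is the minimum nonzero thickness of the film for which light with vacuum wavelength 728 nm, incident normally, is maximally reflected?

264 nm

Ray reflecting at the top interface goes from n = 1.0 toward n = 1.38: a half-wave phase shift.
Bottom surface (1.38 → 1.5): reflection off a higher-index medium gives a half-wave phase shift.
The two reflections carry the same phase change, so no net offset.
For maximum reflection here: 2 n t = m λ.
Minimum nonzero at m = 1: t = λ / (2 n) = 728 / (2 × 1.38) = 264 nm.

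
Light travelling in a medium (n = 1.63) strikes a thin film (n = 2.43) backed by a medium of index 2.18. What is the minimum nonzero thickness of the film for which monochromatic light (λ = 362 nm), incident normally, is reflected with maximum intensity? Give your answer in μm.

0.0372 μm

At the upper boundary (n = 1.63 to n = 2.43) the reflected ray undergoes a half-wave phase shift.
Ray reflecting at the bottom interface goes from n = 2.43 toward n = 2.18: no phase shift.
The two reflections differ by half a wavelength.
So the condition for constructive reflection is 2 n t = (m + ½) λ.
Minimum at m = 0: t = λ / (4 n) = 362 / (4 × 2.43) = 37.2 nm.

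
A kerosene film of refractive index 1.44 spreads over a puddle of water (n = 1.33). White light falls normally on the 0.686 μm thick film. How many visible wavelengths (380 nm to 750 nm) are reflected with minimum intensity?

3

Top surface (1.0 → 1.44): reflection off a higher-index medium gives a half-wave phase shift.
Bottom surface (1.44 → 1.33): reflection off a lower-index medium gives no phase shift.
Exactly one π shift → a net half-wave offset.
For dark reflection here: 2 n t = m λ.
λ = 2 n t / m = 1976 / m nm.
m=2: 988 nm (IR); m=3: 659 nm (visible); m=4: 494 nm (visible); m=5: 395 nm (visible); m=6: 329 nm (UV).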